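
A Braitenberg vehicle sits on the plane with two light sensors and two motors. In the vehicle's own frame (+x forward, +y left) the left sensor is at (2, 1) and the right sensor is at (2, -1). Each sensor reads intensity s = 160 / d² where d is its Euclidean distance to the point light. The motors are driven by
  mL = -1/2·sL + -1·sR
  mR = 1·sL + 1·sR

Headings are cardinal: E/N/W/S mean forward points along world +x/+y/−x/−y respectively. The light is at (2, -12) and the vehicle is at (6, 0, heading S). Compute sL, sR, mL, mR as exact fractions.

left sensor world pos  = (7, -2); dL² = 125
right sensor world pos = (5, -2); dR² = 109
sL = 160/125 = 32/25
sR = 160/109 = 160/109
mL = -1/2·sL + -1·sR = -5744/2725
mR = 1·sL + 1·sR = 7488/2725

32/25 160/109 -5744/2725 7488/2725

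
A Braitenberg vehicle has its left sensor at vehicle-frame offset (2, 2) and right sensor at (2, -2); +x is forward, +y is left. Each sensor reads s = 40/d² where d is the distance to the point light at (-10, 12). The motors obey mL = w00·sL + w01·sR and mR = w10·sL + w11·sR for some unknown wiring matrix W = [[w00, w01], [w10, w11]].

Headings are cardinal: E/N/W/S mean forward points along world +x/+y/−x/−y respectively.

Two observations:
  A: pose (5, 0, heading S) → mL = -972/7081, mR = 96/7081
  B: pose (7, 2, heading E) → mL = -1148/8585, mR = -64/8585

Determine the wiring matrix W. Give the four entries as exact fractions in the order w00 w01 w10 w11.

-1 -1/2 -1/2 1/2

obs A: pose=(5,0,S) → sL=8/97, sR=8/73, mL=-972/7081, mR=96/7081
obs B: pose=(7,2,E) → sL=8/85, sR=8/101, mL=-1148/8585, mR=-64/8585
sensor matrix S = [[8/97, 8/73], [8/85, 8/101]]; det S = -229888/60790385
solve [mL_A; mL_B] = S·[w00; w01] and [mR_A; mR_B] = S·[w10; w11]:
  w00 = -1, w01 = -1/2, w10 = -1/2, w11 = 1/2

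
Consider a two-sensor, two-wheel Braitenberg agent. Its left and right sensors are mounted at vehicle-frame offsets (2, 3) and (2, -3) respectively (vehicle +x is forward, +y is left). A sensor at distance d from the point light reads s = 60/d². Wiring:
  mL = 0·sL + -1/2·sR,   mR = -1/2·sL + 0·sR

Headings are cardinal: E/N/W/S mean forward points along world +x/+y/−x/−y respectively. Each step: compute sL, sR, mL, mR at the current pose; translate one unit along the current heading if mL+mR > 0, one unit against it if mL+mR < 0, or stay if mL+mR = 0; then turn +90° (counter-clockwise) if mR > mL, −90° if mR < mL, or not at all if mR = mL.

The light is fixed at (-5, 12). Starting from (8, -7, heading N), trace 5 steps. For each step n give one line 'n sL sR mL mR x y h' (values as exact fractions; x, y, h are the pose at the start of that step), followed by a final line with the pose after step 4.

0 60/389 12/109 -6/109 -30/389 8 -7 N
1 30/257 30/377 -15/377 -15/257 8 -8 E
2 60/709 12/113 -6/113 -30/709 7 -8 S
3 15/113 3/34 -3/68 -15/226 7 -7 E
4 60/637 12/101 -6/101 -30/637 6 -7 S
final 6 -6 E

n=0: pose=(8,-7,N); sL=60/389, sR=12/109; mL=-6/109, mR=-30/389; mL+mR=-5604/42401 → advance -1; mR−mL=-936/42401 → turn -1·90°
n=1: pose=(8,-8,E); sL=30/257, sR=30/377; mL=-15/377, mR=-15/257; mL+mR=-9510/96889 → advance -1; mR−mL=-1800/96889 → turn -1·90°
n=2: pose=(7,-8,S); sL=60/709, sR=12/113; mL=-6/113, mR=-30/709; mL+mR=-7644/80117 → advance -1; mR−mL=864/80117 → turn +1·90°
n=3: pose=(7,-7,E); sL=15/113, sR=3/34; mL=-3/68, mR=-15/226; mL+mR=-849/7684 → advance -1; mR−mL=-171/7684 → turn -1·90°
n=4: pose=(6,-7,S); sL=60/637, sR=12/101; mL=-6/101, mR=-30/637; mL+mR=-6852/64337 → advance -1; mR−mL=792/64337 → turn +1·90°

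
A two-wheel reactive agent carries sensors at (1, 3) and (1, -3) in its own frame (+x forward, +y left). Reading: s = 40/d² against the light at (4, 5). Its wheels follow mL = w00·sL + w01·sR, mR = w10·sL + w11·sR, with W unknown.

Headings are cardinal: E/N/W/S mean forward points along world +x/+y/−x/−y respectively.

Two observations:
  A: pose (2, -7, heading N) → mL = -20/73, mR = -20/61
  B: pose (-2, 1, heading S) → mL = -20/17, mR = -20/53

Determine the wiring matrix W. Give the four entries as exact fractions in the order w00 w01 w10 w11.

obs A: pose=(2,-7,N) → sL=20/73, sR=20/61, mL=-20/73, mR=-20/61
obs B: pose=(-2,1,S) → sL=20/17, sR=20/53, mL=-20/17, mR=-20/53
sensor matrix S = [[20/73, 20/61], [20/17, 20/53]]; det S = -1132800/4012153
solve [mL_A; mL_B] = S·[w00; w01] and [mR_A; mR_B] = S·[w10; w11]:
  w00 = -1, w01 = 0, w10 = 0, w11 = -1

-1 0 0 -1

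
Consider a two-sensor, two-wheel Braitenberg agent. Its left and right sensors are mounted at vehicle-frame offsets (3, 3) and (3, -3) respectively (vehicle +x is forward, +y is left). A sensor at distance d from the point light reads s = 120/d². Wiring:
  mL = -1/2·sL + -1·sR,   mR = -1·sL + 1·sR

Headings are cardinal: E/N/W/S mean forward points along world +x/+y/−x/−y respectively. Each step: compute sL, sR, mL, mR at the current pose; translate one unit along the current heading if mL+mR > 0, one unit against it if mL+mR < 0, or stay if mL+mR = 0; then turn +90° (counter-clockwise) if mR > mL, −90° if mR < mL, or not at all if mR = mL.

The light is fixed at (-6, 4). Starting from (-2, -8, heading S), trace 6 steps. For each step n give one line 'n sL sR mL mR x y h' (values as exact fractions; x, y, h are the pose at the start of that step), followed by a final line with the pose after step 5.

n=0: pose=(-2,-8,S); sL=60/137, sR=60/113; mL=-11610/15481, mR=1440/15481; mL+mR=-90/137 → advance -1; mR−mL=13050/15481 → turn +1·90°
n=1: pose=(-2,-7,E); sL=120/113, sR=24/49; mL=-5652/5537, mR=-3168/5537; mL+mR=-180/113 → advance -1; mR−mL=2484/5537 → turn +1·90°
n=2: pose=(-3,-7,N); sL=15/8, sR=6/5; mL=-171/80, mR=-27/40; mL+mR=-45/16 → advance -1; mR−mL=117/80 → turn +1·90°
n=3: pose=(-3,-8,W); sL=8/15, sR=40/27; mL=-236/135, mR=128/135; mL+mR=-4/5 → advance -1; mR−mL=364/135 → turn +1·90°
n=4: pose=(-2,-8,S); sL=60/137, sR=60/113; mL=-11610/15481, mR=1440/15481; mL+mR=-90/137 → advance -1; mR−mL=13050/15481 → turn +1·90°
n=5: pose=(-2,-7,E); sL=120/113, sR=24/49; mL=-5652/5537, mR=-3168/5537; mL+mR=-180/113 → advance -1; mR−mL=2484/5537 → turn +1·90°

0 60/137 60/113 -11610/15481 1440/15481 -2 -8 S
1 120/113 24/49 -5652/5537 -3168/5537 -2 -7 E
2 15/8 6/5 -171/80 -27/40 -3 -7 N
3 8/15 40/27 -236/135 128/135 -3 -8 W
4 60/137 60/113 -11610/15481 1440/15481 -2 -8 S
5 120/113 24/49 -5652/5537 -3168/5537 -2 -7 E
final -3 -7 N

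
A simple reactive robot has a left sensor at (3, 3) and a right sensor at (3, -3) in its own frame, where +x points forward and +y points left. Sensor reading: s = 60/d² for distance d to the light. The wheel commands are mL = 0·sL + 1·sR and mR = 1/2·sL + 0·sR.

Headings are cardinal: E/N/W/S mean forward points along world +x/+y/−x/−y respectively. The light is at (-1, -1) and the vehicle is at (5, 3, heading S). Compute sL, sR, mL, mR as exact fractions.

left sensor world pos  = (8, 0); dL² = 82
right sensor world pos = (2, 0); dR² = 10
sL = 60/82 = 30/41
sR = 60/10 = 6
mL = 0·sL + 1·sR = 6
mR = 1/2·sL + 0·sR = 15/41

30/41 6 6 15/41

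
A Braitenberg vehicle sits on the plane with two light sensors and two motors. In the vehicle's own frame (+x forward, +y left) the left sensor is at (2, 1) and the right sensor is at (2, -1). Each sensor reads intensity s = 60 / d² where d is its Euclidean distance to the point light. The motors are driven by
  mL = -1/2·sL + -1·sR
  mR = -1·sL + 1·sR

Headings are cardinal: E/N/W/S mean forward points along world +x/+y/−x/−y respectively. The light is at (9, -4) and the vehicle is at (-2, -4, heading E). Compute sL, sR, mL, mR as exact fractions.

30/41 30/41 -45/41 0

left sensor world pos  = (0, -3); dL² = 82
right sensor world pos = (0, -5); dR² = 82
sL = 60/82 = 30/41
sR = 60/82 = 30/41
mL = -1/2·sL + -1·sR = -45/41
mR = -1·sL + 1·sR = 0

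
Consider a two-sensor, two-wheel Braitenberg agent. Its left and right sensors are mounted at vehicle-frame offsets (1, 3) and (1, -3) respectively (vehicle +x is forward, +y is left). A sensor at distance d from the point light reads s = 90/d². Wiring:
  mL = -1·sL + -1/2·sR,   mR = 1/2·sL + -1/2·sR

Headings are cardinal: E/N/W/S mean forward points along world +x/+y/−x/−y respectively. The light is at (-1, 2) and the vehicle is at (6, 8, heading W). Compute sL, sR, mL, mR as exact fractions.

left sensor world pos  = (5, 5); dL² = 45
right sensor world pos = (5, 11); dR² = 117
sL = 90/45 = 2
sR = 90/117 = 10/13
mL = -1·sL + -1/2·sR = -31/13
mR = 1/2·sL + -1/2·sR = 8/13

2 10/13 -31/13 8/13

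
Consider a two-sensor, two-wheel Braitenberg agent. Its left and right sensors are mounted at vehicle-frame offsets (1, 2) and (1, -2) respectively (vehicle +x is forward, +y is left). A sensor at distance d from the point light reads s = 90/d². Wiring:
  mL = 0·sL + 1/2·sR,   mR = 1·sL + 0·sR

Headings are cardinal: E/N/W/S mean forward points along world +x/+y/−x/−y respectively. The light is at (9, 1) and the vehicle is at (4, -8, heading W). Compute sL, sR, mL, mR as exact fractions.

left sensor world pos  = (3, -10); dL² = 157
right sensor world pos = (3, -6); dR² = 85
sL = 90/157 = 90/157
sR = 90/85 = 18/17
mL = 0·sL + 1/2·sR = 9/17
mR = 1·sL + 0·sR = 90/157

90/157 18/17 9/17 90/157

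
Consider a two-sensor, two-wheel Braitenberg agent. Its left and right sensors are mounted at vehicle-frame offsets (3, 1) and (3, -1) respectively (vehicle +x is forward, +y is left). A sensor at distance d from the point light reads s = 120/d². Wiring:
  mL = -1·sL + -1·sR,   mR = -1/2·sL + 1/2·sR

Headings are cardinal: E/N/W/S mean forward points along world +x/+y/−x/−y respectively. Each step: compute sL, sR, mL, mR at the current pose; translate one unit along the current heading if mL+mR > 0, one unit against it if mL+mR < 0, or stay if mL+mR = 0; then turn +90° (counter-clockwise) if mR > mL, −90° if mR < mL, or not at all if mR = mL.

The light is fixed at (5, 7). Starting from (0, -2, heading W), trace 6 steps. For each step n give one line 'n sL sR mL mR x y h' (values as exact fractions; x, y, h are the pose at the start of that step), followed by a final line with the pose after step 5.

0 30/41 15/16 -1095/656 135/1312 0 -2 W
1 40/51 120/169 -12880/8619 -320/8619 1 -2 S
2 12/5 60/41 -792/205 -96/205 1 -1 E
3 120/61 120/41 -12240/2501 1200/2501 0 -1 N
4 30/41 15/16 -1095/656 135/1312 0 -2 W
5 40/51 120/169 -12880/8619 -320/8619 1 -2 S
final 1 -1 E

n=0: pose=(0,-2,W); sL=30/41, sR=15/16; mL=-1095/656, mR=135/1312; mL+mR=-2055/1312 → advance -1; mR−mL=2325/1312 → turn +1·90°
n=1: pose=(1,-2,S); sL=40/51, sR=120/169; mL=-12880/8619, mR=-320/8619; mL+mR=-4400/2873 → advance -1; mR−mL=12560/8619 → turn +1·90°
n=2: pose=(1,-1,E); sL=12/5, sR=60/41; mL=-792/205, mR=-96/205; mL+mR=-888/205 → advance -1; mR−mL=696/205 → turn +1·90°
n=3: pose=(0,-1,N); sL=120/61, sR=120/41; mL=-12240/2501, mR=1200/2501; mL+mR=-11040/2501 → advance -1; mR−mL=13440/2501 → turn +1·90°
n=4: pose=(0,-2,W); sL=30/41, sR=15/16; mL=-1095/656, mR=135/1312; mL+mR=-2055/1312 → advance -1; mR−mL=2325/1312 → turn +1·90°
n=5: pose=(1,-2,S); sL=40/51, sR=120/169; mL=-12880/8619, mR=-320/8619; mL+mR=-4400/2873 → advance -1; mR−mL=12560/8619 → turn +1·90°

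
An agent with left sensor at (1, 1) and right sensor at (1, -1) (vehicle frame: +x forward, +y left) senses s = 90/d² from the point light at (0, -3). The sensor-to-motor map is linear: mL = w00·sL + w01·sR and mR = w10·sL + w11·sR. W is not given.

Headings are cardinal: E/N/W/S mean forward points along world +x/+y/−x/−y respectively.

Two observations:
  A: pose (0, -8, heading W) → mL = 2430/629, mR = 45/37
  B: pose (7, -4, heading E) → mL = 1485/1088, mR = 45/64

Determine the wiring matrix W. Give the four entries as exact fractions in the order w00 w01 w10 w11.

obs A: pose=(0,-8,W) → sL=90/37, sR=90/17, mL=2430/629, mR=45/37
obs B: pose=(7,-4,E) → sL=45/32, sR=45/34, mL=1485/1088, mR=45/64
sensor matrix S = [[90/37, 90/17], [45/32, 45/34]]; det S = -42525/10064
solve [mL_A; mL_B] = S·[w00; w01] and [mR_A; mR_B] = S·[w10; w11]:
  w00 = 1/2, w01 = 1/2, w10 = 1/2, w11 = 0

1/2 1/2 1/2 0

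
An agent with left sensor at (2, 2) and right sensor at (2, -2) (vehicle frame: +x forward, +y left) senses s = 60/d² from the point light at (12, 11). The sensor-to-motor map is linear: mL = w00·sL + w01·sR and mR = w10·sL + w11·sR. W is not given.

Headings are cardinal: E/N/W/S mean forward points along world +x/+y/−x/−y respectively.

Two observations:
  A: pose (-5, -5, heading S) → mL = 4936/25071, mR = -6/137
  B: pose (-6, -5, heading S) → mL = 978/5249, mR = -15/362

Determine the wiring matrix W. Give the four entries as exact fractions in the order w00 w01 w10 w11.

obs A: pose=(-5,-5,S) → sL=20/183, sR=12/137, mL=4936/25071, mR=-6/137
obs B: pose=(-6,-5,S) → sL=3/29, sR=15/181, mL=978/5249, mR=-15/362
sensor matrix S = [[20/183, 12/137], [3/29, 15/181]]; det S = -176/43865893
solve [mL_A; mL_B] = S·[w00; w01] and [mR_A; mR_B] = S·[w10; w11]:
  w00 = 1, w01 = 1, w10 = 0, w11 = -1/2

1 1 0 -1/2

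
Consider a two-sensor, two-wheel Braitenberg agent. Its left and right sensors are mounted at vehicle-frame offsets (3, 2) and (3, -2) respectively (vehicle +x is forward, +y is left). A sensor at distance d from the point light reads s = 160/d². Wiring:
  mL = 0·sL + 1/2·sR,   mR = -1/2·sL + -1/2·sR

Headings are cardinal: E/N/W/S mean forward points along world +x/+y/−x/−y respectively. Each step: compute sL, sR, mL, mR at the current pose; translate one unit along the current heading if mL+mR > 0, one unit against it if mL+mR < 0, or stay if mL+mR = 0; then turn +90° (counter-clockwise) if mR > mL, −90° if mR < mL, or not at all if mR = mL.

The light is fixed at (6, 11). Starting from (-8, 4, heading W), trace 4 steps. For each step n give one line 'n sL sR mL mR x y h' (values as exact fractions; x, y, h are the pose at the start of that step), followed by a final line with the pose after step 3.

n=0: pose=(-8,4,W); sL=16/37, sR=80/157; mL=40/157, mR=-2736/5809; mL+mR=-8/37 → advance -1; mR−mL=-4216/5809 → turn -1·90°
n=1: pose=(-7,4,N); sL=160/241, sR=160/137; mL=80/137, mR=-30240/33017; mL+mR=-80/241 → advance -1; mR−mL=-49520/33017 → turn -1·90°
n=2: pose=(-7,3,E); sL=20/17, sR=4/5; mL=2/5, mR=-84/85; mL+mR=-10/17 → advance -1; mR−mL=-118/85 → turn -1·90°
n=3: pose=(-8,3,S); sL=32/53, sR=160/377; mL=80/377, mR=-10272/19981; mL+mR=-16/53 → advance -1; mR−mL=-14512/19981 → turn -1·90°

0 16/37 80/157 40/157 -2736/5809 -8 4 W
1 160/241 160/137 80/137 -30240/33017 -7 4 N
2 20/17 4/5 2/5 -84/85 -7 3 E
3 32/53 160/377 80/377 -10272/19981 -8 3 S
final -8 4 W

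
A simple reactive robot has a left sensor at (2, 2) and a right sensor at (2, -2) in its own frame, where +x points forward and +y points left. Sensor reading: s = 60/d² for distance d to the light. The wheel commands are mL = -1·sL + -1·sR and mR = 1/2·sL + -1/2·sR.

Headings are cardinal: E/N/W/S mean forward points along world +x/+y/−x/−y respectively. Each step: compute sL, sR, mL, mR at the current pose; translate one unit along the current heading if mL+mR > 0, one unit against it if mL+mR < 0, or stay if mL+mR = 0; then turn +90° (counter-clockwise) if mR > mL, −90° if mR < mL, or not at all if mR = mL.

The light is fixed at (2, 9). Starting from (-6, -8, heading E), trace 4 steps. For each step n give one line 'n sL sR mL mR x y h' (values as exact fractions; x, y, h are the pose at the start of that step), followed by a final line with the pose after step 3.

0 20/87 60/397 -13160/34539 1360/34539 -6 -8 E
1 30/173 30/137 -9300/23701 -540/23701 -7 -8 N
2 60/521 60/377 -53880/196417 -4320/196417 -7 -9 W
3 15/109 3/25 -702/2725 24/2725 -6 -9 S
final -6 -8 E

n=0: pose=(-6,-8,E); sL=20/87, sR=60/397; mL=-13160/34539, mR=1360/34539; mL+mR=-11800/34539 → advance -1; mR−mL=4840/11513 → turn +1·90°
n=1: pose=(-7,-8,N); sL=30/173, sR=30/137; mL=-9300/23701, mR=-540/23701; mL+mR=-9840/23701 → advance -1; mR−mL=8760/23701 → turn +1·90°
n=2: pose=(-7,-9,W); sL=60/521, sR=60/377; mL=-53880/196417, mR=-4320/196417; mL+mR=-58200/196417 → advance -1; mR−mL=49560/196417 → turn +1·90°
n=3: pose=(-6,-9,S); sL=15/109, sR=3/25; mL=-702/2725, mR=24/2725; mL+mR=-678/2725 → advance -1; mR−mL=726/2725 → turn +1·90°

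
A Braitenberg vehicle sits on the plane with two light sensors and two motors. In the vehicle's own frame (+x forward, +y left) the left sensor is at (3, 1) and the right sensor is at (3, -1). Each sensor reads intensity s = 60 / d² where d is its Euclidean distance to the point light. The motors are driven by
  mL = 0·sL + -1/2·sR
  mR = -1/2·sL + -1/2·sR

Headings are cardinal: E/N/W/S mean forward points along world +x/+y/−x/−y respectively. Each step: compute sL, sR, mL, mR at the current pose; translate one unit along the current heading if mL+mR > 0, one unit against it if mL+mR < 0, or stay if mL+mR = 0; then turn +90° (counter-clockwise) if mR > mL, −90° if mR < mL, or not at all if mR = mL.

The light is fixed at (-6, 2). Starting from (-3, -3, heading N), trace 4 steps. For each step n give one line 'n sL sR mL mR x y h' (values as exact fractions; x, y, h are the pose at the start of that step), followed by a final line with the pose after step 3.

0 15/2 3 -3/2 -21/4 -3 -3 N
1 60/61 12/17 -6/17 -876/1037 -3 -4 E
2 2/3 30/41 -15/41 -86/123 -4 -4 S
3 60/37 60/17 -30/17 -1620/629 -4 -3 W
final -3 -3 N

n=0: pose=(-3,-3,N); sL=15/2, sR=3; mL=-3/2, mR=-21/4; mL+mR=-27/4 → advance -1; mR−mL=-15/4 → turn -1·90°
n=1: pose=(-3,-4,E); sL=60/61, sR=12/17; mL=-6/17, mR=-876/1037; mL+mR=-1242/1037 → advance -1; mR−mL=-30/61 → turn -1·90°
n=2: pose=(-4,-4,S); sL=2/3, sR=30/41; mL=-15/41, mR=-86/123; mL+mR=-131/123 → advance -1; mR−mL=-1/3 → turn -1·90°
n=3: pose=(-4,-3,W); sL=60/37, sR=60/17; mL=-30/17, mR=-1620/629; mL+mR=-2730/629 → advance -1; mR−mL=-30/37 → turn -1·90°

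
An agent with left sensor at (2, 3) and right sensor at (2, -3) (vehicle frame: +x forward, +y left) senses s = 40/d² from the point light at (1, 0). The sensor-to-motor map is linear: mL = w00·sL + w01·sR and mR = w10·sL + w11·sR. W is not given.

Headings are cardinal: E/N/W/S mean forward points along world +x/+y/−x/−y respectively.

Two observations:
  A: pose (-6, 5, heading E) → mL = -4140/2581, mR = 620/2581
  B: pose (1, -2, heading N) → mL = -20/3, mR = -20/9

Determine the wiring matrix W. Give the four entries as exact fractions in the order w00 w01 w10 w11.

obs A: pose=(-6,5,E) → sL=40/89, sR=40/29, mL=-4140/2581, mR=620/2581
obs B: pose=(1,-2,N) → sL=40/9, sR=40/9, mL=-20/3, mR=-20/9
sensor matrix S = [[40/89, 40/29], [40/9, 40/9]]; det S = -32000/7743
solve [mL_A; mL_B] = S·[w00; w01] and [mR_A; mR_B] = S·[w10; w11]:
  w00 = -1/2, w01 = -1, w10 = -1, w11 = 1/2

-1/2 -1 -1 1/2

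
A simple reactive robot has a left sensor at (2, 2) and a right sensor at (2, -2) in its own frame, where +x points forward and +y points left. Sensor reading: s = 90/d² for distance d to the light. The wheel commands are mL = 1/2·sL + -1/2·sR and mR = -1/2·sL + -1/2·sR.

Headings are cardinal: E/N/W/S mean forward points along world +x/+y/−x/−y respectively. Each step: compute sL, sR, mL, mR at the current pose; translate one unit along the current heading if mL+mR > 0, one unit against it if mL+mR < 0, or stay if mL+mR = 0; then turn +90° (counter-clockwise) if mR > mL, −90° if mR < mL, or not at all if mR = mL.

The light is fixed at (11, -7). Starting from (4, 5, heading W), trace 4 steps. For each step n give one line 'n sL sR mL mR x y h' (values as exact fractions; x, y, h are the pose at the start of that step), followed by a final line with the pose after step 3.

n=0: pose=(4,5,W); sL=90/181, sR=90/277; mL=4320/50137, mR=-20610/50137; mL+mR=-90/277 → advance -1; mR−mL=-90/181 → turn -1·90°
n=1: pose=(5,5,N); sL=9/26, sR=45/106; mL=-27/689, mR=-531/1378; mL+mR=-45/106 → advance -1; mR−mL=-9/26 → turn -1·90°
n=2: pose=(5,4,E); sL=18/37, sR=90/97; mL=-792/3589, mR=-2538/3589; mL+mR=-90/97 → advance -1; mR−mL=-18/37 → turn -1·90°
n=3: pose=(4,4,S); sL=45/53, sR=5/9; mL=70/477, mR=-335/477; mL+mR=-5/9 → advance -1; mR−mL=-45/53 → turn -1·90°

0 90/181 90/277 4320/50137 -20610/50137 4 5 W
1 9/26 45/106 -27/689 -531/1378 5 5 N
2 18/37 90/97 -792/3589 -2538/3589 5 4 E
3 45/53 5/9 70/477 -335/477 4 4 S
final 4 5 W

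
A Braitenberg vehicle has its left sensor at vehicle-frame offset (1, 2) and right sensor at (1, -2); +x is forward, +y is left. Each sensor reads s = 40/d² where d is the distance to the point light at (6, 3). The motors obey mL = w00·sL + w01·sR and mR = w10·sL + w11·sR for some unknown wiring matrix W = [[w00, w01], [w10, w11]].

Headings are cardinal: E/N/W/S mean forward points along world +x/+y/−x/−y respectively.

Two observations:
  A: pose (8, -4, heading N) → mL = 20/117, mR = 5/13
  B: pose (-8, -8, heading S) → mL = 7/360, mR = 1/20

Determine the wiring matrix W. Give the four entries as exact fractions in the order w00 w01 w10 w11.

1/2 -1/2 0 1/2

obs A: pose=(8,-4,N) → sL=10/9, sR=10/13, mL=20/117, mR=5/13
obs B: pose=(-8,-8,S) → sL=5/36, sR=1/10, mL=7/360, mR=1/20
sensor matrix S = [[10/9, 10/13], [5/36, 1/10]]; det S = 1/234
solve [mL_A; mL_B] = S·[w00; w01] and [mR_A; mR_B] = S·[w10; w11]:
  w00 = 1/2, w01 = -1/2, w10 = 0, w11 = 1/2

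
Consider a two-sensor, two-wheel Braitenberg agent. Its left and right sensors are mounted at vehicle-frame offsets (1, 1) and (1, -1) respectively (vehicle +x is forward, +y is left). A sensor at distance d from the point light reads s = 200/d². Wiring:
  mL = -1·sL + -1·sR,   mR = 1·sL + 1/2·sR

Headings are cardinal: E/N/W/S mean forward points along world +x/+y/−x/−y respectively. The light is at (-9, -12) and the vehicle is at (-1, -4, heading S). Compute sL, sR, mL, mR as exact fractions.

left sensor world pos  = (0, -5); dL² = 130
right sensor world pos = (-2, -5); dR² = 98
sL = 200/130 = 20/13
sR = 200/98 = 100/49
mL = -1·sL + -1·sR = -2280/637
mR = 1·sL + 1/2·sR = 1630/637

20/13 100/49 -2280/637 1630/637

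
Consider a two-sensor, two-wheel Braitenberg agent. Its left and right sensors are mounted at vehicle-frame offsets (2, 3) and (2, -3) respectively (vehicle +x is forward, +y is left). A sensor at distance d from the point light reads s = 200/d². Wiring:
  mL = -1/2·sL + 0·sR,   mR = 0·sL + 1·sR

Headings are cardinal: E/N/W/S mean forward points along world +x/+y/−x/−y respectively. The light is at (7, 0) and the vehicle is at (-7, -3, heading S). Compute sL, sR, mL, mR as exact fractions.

left sensor world pos  = (-4, -5); dL² = 146
right sensor world pos = (-10, -5); dR² = 314
sL = 200/146 = 100/73
sR = 200/314 = 100/157
mL = -1/2·sL + 0·sR = -50/73
mR = 0·sL + 1·sR = 100/157

100/73 100/157 -50/73 100/157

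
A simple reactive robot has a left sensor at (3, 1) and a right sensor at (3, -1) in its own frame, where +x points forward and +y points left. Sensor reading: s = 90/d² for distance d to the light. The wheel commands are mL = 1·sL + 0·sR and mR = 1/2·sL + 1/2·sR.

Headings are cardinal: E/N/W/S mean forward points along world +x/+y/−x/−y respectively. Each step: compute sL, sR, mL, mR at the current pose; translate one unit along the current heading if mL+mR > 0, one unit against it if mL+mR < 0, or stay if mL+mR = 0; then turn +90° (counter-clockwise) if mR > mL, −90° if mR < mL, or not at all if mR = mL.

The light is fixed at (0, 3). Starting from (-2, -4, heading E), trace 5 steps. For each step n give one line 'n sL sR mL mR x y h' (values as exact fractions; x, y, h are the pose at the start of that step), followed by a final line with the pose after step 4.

n=0: pose=(-2,-4,E); sL=90/37, sR=18/13; mL=90/37, mR=918/481; mL+mR=2088/481 → advance +1; mR−mL=-252/481 → turn -1·90°
n=1: pose=(-1,-4,S); sL=9/10, sR=45/52; mL=9/10, mR=459/520; mL+mR=927/520 → advance +1; mR−mL=-9/520 → turn -1·90°
n=2: pose=(-1,-5,W); sL=90/97, sR=18/13; mL=90/97, mR=1458/1261; mL+mR=2628/1261 → advance +1; mR−mL=288/1261 → turn +1·90°
n=3: pose=(-2,-5,S); sL=45/61, sR=9/13; mL=45/61, mR=567/793; mL+mR=1152/793 → advance +1; mR−mL=-18/793 → turn -1·90°
n=4: pose=(-2,-6,W); sL=18/25, sR=90/89; mL=18/25, mR=1926/2225; mL+mR=3528/2225 → advance +1; mR−mL=324/2225 → turn +1·90°

0 90/37 18/13 90/37 918/481 -2 -4 E
1 9/10 45/52 9/10 459/520 -1 -4 S
2 90/97 18/13 90/97 1458/1261 -1 -5 W
3 45/61 9/13 45/61 567/793 -2 -5 S
4 18/25 90/89 18/25 1926/2225 -2 -6 W
final -3 -6 S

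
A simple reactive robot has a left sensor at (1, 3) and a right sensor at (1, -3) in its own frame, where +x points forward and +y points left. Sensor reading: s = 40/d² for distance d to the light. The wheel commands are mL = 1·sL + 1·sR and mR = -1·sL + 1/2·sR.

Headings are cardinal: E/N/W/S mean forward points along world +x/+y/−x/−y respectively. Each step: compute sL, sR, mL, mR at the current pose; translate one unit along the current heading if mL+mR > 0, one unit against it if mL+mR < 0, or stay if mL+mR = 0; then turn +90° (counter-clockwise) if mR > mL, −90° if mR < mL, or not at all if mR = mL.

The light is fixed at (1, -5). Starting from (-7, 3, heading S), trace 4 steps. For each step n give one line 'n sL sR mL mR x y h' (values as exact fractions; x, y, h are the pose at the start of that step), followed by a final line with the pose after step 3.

n=0: pose=(-7,3,S); sL=20/37, sR=4/17; mL=488/629, mR=-266/629; mL+mR=6/17 → advance +1; mR−mL=-754/629 → turn -1·90°
n=1: pose=(-7,2,W); sL=40/97, sR=40/181; mL=11120/17557, mR=-5300/17557; mL+mR=60/181 → advance +1; mR−mL=-16420/17557 → turn -1·90°
n=2: pose=(-8,2,N); sL=5/26, sR=2/5; mL=77/130, mR=1/130; mL+mR=3/5 → advance +1; mR−mL=-38/65 → turn -1·90°
n=3: pose=(-8,3,E); sL=8/37, sR=40/89; mL=2192/3293, mR=28/3293; mL+mR=60/89 → advance +1; mR−mL=-2164/3293 → turn -1·90°

0 20/37 4/17 488/629 -266/629 -7 3 S
1 40/97 40/181 11120/17557 -5300/17557 -7 2 W
2 5/26 2/5 77/130 1/130 -8 2 N
3 8/37 40/89 2192/3293 28/3293 -8 3 E
final -7 3 S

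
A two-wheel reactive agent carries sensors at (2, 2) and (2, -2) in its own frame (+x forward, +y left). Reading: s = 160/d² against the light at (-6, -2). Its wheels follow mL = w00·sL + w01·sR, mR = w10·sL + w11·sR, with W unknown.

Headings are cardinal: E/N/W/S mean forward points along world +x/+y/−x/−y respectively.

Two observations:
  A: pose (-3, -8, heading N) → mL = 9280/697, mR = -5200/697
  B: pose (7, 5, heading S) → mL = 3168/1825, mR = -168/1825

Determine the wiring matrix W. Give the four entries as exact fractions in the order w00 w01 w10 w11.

obs A: pose=(-3,-8,N) → sL=160/17, sR=160/41, mL=9280/697, mR=-5200/697
obs B: pose=(7,5,S) → sL=16/25, sR=80/73, mL=3168/1825, mR=-168/1825
sensor matrix S = [[160/17, 160/41], [16/25, 80/73]]; det S = 1988608/254405
solve [mL_A; mL_B] = S·[w00; w01] and [mR_A; mR_B] = S·[w10; w11]:
  w00 = 1, w01 = 1, w10 = -1, w11 = 1/2

1 1 -1 1/2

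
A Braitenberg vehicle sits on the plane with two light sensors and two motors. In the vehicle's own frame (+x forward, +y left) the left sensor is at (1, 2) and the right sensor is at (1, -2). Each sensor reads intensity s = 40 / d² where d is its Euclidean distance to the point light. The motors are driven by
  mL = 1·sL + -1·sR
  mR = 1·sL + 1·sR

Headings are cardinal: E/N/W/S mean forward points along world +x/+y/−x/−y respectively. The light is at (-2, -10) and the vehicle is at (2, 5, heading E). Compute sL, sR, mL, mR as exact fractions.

20/157 20/97 -1200/15229 5080/15229

left sensor world pos  = (3, 7); dL² = 314
right sensor world pos = (3, 3); dR² = 194
sL = 40/314 = 20/157
sR = 40/194 = 20/97
mL = 1·sL + -1·sR = -1200/15229
mR = 1·sL + 1·sR = 5080/15229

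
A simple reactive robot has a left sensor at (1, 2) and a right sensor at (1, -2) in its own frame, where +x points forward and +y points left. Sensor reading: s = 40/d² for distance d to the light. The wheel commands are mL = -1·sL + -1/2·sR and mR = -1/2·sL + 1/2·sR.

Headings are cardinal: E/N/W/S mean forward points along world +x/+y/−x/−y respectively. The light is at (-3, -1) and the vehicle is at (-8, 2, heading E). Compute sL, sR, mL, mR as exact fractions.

left sensor world pos  = (-7, 4); dL² = 41
right sensor world pos = (-7, 0); dR² = 17
sL = 40/41 = 40/41
sR = 40/17 = 40/17
mL = -1·sL + -1/2·sR = -1500/697
mR = -1/2·sL + 1/2·sR = 480/697

40/41 40/17 -1500/697 480/697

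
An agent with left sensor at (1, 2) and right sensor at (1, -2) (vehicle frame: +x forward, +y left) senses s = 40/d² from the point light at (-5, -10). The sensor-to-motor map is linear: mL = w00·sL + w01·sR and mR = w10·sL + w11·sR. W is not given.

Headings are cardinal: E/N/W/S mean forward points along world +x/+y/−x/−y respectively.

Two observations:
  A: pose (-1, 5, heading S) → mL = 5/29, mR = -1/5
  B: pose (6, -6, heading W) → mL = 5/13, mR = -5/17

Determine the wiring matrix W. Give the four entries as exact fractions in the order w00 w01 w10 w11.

1 0 0 -1

obs A: pose=(-1,5,S) → sL=5/29, sR=1/5, mL=5/29, mR=-1/5
obs B: pose=(6,-6,W) → sL=5/13, sR=5/17, mL=5/13, mR=-5/17
sensor matrix S = [[5/29, 1/5], [5/13, 5/17]]; det S = -168/6409
solve [mL_A; mL_B] = S·[w00; w01] and [mR_A; mR_B] = S·[w10; w11]:
  w00 = 1, w01 = 0, w10 = 0, w11 = -1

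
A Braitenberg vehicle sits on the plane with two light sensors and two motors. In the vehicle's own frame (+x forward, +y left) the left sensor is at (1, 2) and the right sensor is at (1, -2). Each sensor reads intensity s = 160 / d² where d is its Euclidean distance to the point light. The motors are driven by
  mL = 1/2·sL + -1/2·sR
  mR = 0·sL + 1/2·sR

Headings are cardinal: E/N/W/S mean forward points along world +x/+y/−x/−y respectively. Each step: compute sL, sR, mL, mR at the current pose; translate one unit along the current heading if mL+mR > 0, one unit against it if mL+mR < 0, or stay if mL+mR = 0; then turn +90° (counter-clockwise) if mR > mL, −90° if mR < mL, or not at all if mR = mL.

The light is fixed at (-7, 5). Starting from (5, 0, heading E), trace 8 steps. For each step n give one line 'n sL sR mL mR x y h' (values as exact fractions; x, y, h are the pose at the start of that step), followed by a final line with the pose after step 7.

n=0: pose=(5,0,E); sL=80/89, sR=80/109; mL=800/9701, mR=40/109; mL+mR=40/89 → advance +1; mR−mL=2760/9701 → turn +1·90°
n=1: pose=(6,0,N); sL=160/137, sR=160/241; mL=8320/33017, mR=80/241; mL+mR=80/137 → advance +1; mR−mL=2640/33017 → turn +1·90°
n=2: pose=(6,1,W); sL=8/9, sR=40/37; mL=-32/333, mR=20/37; mL+mR=4/9 → advance +1; mR−mL=212/333 → turn +1·90°
n=3: pose=(5,1,S); sL=160/221, sR=32/25; mL=-1536/5525, mR=16/25; mL+mR=80/221 → advance +1; mR−mL=5072/5525 → turn +1·90°
n=4: pose=(5,0,E); sL=80/89, sR=80/109; mL=800/9701, mR=40/109; mL+mR=40/89 → advance +1; mR−mL=2760/9701 → turn +1·90°
n=5: pose=(6,0,N); sL=160/137, sR=160/241; mL=8320/33017, mR=80/241; mL+mR=80/137 → advance +1; mR−mL=2640/33017 → turn +1·90°
n=6: pose=(6,1,W); sL=8/9, sR=40/37; mL=-32/333, mR=20/37; mL+mR=4/9 → advance +1; mR−mL=212/333 → turn +1·90°
n=7: pose=(5,1,S); sL=160/221, sR=32/25; mL=-1536/5525, mR=16/25; mL+mR=80/221 → advance +1; mR−mL=5072/5525 → turn +1·90°

0 80/89 80/109 800/9701 40/109 5 0 E
1 160/137 160/241 8320/33017 80/241 6 0 N
2 8/9 40/37 -32/333 20/37 6 1 W
3 160/221 32/25 -1536/5525 16/25 5 1 S
4 80/89 80/109 800/9701 40/109 5 0 E
5 160/137 160/241 8320/33017 80/241 6 0 N
6 8/9 40/37 -32/333 20/37 6 1 W
7 160/221 32/25 -1536/5525 16/25 5 1 S
final 5 0 E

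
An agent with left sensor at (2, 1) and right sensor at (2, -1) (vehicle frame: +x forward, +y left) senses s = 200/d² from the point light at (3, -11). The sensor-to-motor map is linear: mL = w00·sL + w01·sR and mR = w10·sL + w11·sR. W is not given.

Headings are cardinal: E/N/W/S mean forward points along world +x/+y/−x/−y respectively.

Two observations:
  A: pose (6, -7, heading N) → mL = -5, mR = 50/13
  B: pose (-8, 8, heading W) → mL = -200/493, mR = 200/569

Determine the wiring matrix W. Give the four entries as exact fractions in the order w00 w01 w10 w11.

-1 0 0 1

obs A: pose=(6,-7,N) → sL=5, sR=50/13, mL=-5, mR=50/13
obs B: pose=(-8,8,W) → sL=200/493, sR=200/569, mL=-200/493, mR=200/569
sensor matrix S = [[5, 50/13], [200/493, 200/569]]; det S = 719000/3646721
solve [mL_A; mL_B] = S·[w00; w01] and [mR_A; mR_B] = S·[w10; w11]:
  w00 = -1, w01 = 0, w10 = 0, w11 = 1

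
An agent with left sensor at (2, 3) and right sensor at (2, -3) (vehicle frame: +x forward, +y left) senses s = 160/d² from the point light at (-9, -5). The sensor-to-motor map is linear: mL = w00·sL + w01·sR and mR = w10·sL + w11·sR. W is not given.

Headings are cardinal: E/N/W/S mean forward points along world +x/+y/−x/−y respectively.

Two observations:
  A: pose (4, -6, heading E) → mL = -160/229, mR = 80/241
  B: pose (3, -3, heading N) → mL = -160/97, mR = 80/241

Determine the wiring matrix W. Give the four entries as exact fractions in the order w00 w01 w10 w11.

-1 0 0 1/2

obs A: pose=(4,-6,E) → sL=160/229, sR=160/241, mL=-160/229, mR=80/241
obs B: pose=(3,-3,N) → sL=160/97, sR=160/241, mL=-160/97, mR=80/241
sensor matrix S = [[160/229, 160/241], [160/97, 160/241]]; det S = -3379200/5353333
solve [mL_A; mL_B] = S·[w00; w01] and [mR_A; mR_B] = S·[w10; w11]:
  w00 = -1, w01 = 0, w10 = 0, w11 = 1/2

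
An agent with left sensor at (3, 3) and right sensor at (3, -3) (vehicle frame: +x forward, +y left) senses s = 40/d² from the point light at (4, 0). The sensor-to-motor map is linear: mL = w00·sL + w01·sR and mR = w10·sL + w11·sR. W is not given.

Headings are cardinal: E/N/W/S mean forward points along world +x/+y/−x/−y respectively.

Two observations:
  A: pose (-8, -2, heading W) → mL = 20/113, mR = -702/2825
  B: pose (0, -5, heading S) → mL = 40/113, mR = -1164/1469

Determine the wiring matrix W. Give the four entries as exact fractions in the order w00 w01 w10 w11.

0 1 -1 -1/2

obs A: pose=(-8,-2,W) → sL=4/25, sR=20/113, mL=20/113, mR=-702/2825
obs B: pose=(0,-5,S) → sL=8/13, sR=40/113, mL=40/113, mR=-1164/1469
sensor matrix S = [[4/25, 20/113], [8/13, 40/113]]; det S = -384/7345
solve [mL_A; mL_B] = S·[w00; w01] and [mR_A; mR_B] = S·[w10; w11]:
  w00 = 0, w01 = 1, w10 = -1, w11 = -1/2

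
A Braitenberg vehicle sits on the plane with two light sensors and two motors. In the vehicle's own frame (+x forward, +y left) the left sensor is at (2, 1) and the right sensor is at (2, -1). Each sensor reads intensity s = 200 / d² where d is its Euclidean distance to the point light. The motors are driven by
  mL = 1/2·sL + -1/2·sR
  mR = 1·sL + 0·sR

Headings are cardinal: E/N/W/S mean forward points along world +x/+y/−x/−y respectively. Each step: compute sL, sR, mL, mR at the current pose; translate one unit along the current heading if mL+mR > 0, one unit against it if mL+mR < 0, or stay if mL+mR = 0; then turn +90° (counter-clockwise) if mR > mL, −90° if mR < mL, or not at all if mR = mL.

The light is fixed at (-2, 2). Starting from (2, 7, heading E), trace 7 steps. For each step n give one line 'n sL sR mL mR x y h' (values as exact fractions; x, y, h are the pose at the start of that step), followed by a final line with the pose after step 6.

0 25/9 50/13 -125/234 25/9 2 7 E
1 40/13 40/17 80/221 40/13 3 7 N
2 100/17 100/29 600/493 100/17 3 8 W
3 200/41 8 -64/41 200/41 2 8 S
4 25/9 50/13 -125/234 25/9 2 7 E
5 40/13 40/17 80/221 40/13 3 7 N
6 100/17 100/29 600/493 100/17 3 8 W
final 2 8 S

n=0: pose=(2,7,E); sL=25/9, sR=50/13; mL=-125/234, mR=25/9; mL+mR=175/78 → advance +1; mR−mL=775/234 → turn +1·90°
n=1: pose=(3,7,N); sL=40/13, sR=40/17; mL=80/221, mR=40/13; mL+mR=760/221 → advance +1; mR−mL=600/221 → turn +1·90°
n=2: pose=(3,8,W); sL=100/17, sR=100/29; mL=600/493, mR=100/17; mL+mR=3500/493 → advance +1; mR−mL=2300/493 → turn +1·90°
n=3: pose=(2,8,S); sL=200/41, sR=8; mL=-64/41, mR=200/41; mL+mR=136/41 → advance +1; mR−mL=264/41 → turn +1·90°
n=4: pose=(2,7,E); sL=25/9, sR=50/13; mL=-125/234, mR=25/9; mL+mR=175/78 → advance +1; mR−mL=775/234 → turn +1·90°
n=5: pose=(3,7,N); sL=40/13, sR=40/17; mL=80/221, mR=40/13; mL+mR=760/221 → advance +1; mR−mL=600/221 → turn +1·90°
n=6: pose=(3,8,W); sL=100/17, sR=100/29; mL=600/493, mR=100/17; mL+mR=3500/493 → advance +1; mR−mL=2300/493 → turn +1·90°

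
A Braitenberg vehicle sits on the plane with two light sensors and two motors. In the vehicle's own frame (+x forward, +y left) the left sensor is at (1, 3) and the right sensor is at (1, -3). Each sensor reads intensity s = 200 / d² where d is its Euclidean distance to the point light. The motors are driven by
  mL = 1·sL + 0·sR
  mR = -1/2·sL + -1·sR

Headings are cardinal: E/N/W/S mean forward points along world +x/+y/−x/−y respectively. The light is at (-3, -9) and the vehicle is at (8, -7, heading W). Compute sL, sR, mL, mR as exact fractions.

200/101 8/5 200/101 -1308/505

left sensor world pos  = (7, -10); dL² = 101
right sensor world pos = (7, -4); dR² = 125
sL = 200/101 = 200/101
sR = 200/125 = 8/5
mL = 1·sL + 0·sR = 200/101
mR = -1/2·sL + -1·sR = -1308/505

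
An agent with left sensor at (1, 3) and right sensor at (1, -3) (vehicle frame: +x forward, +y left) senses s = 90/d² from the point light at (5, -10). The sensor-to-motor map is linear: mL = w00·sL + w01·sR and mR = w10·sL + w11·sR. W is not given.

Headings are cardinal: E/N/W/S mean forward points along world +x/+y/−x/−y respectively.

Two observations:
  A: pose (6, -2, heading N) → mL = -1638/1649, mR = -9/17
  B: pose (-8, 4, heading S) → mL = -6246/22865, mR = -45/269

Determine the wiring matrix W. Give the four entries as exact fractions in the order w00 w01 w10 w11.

-1/2 -1/2 -1/2 0

obs A: pose=(6,-2,N) → sL=18/17, sR=90/97, mL=-1638/1649, mR=-9/17
obs B: pose=(-8,4,S) → sL=90/269, sR=18/85, mL=-6246/22865, mR=-45/269
sensor matrix S = [[18/17, 90/97], [90/269, 18/85]]; det S = -3250368/37704385
solve [mL_A; mL_B] = S·[w00; w01] and [mR_A; mR_B] = S·[w10; w11]:
  w00 = -1/2, w01 = -1/2, w10 = -1/2, w11 = 0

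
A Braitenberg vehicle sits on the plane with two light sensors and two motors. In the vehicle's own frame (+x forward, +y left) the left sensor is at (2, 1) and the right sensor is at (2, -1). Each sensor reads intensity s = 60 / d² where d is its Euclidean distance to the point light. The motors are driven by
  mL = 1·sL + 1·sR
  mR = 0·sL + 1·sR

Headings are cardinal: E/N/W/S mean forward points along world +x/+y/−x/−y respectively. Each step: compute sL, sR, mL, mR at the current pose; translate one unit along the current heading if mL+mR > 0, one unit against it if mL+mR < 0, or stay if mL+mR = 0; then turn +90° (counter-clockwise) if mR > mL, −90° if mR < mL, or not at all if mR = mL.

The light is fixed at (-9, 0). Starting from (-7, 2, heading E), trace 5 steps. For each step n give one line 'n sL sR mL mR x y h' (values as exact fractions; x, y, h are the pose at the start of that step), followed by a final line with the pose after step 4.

n=0: pose=(-7,2,E); sL=12/5, sR=60/17; mL=504/85, mR=60/17; mL+mR=804/85 → advance +1; mR−mL=-12/5 → turn -1·90°
n=1: pose=(-6,2,S); sL=15/4, sR=15; mL=75/4, mR=15; mL+mR=135/4 → advance +1; mR−mL=-15/4 → turn -1·90°
n=2: pose=(-6,1,W); sL=60, sR=12; mL=72, mR=12; mL+mR=84 → advance +1; mR−mL=-60 → turn -1·90°
n=3: pose=(-7,1,N); sL=6, sR=10/3; mL=28/3, mR=10/3; mL+mR=38/3 → advance +1; mR−mL=-6 → turn -1·90°
n=4: pose=(-7,2,E); sL=12/5, sR=60/17; mL=504/85, mR=60/17; mL+mR=804/85 → advance +1; mR−mL=-12/5 → turn -1·90°

0 12/5 60/17 504/85 60/17 -7 2 E
1 15/4 15 75/4 15 -6 2 S
2 60 12 72 12 -6 1 W
3 6 10/3 28/3 10/3 -7 1 N
4 12/5 60/17 504/85 60/17 -7 2 E
final -6 2 S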